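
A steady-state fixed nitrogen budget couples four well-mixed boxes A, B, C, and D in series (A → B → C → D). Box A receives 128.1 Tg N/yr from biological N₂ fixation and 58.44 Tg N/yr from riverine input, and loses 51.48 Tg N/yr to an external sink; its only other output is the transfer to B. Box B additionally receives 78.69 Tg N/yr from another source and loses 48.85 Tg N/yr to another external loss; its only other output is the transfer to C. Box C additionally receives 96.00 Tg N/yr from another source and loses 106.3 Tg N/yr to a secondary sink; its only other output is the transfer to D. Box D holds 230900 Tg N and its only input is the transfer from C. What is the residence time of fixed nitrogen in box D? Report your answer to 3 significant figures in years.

1490 yr

Box A: F(A→B) = (128.1 + 58.44) − 51.48 = 135.06 Tg N/yr.
Box B: F(B→C) = (135.06 + 78.69) − 48.85 = 164.90 Tg N/yr.
Box C: F(C→D) = (164.90 + 96.00) − 106.3 = 154.60 Tg N/yr.
Box D throughput = its input = 154.60 Tg N/yr; τ = 230900 / 154.60 = 1494 yr.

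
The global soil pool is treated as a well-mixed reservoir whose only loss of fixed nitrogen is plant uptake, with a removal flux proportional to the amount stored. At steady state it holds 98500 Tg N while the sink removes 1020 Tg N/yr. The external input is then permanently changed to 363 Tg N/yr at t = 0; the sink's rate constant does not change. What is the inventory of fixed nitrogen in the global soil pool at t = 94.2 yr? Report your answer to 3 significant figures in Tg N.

Residence time τ = M₀/F₀ = 96.57 yr. The eventual steady state is M_∞ = M₀·(F₁/F₀) = 98500 × 363/1020 = 35054 Tg N.
The anomaly ΔM(t) = M(t) − M_∞ decays as ΔM₀·e^(−t/τ) with ΔM₀ = 98500 − 35054 = 63450 Tg N.
At t = 94.2 yr, e^(−t/τ) = e^(−0.9755) = 0.3770, so ΔM = 23920 Tg N and M = 35054 + 23920 = 58974 Tg N.

59000 Tg N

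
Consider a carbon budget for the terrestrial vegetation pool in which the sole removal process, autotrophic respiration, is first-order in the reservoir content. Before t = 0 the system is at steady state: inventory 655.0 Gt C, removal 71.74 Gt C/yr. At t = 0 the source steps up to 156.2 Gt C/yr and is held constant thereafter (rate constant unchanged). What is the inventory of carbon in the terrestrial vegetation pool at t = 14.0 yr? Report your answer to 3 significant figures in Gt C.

Residence time τ = M₀/F₀ = 9.130 yr. The eventual steady state is M_∞ = M₀·(F₁/F₀) = 655.0 × 156.2/71.74 = 1426.1 Gt C.
The anomaly ΔM(t) = M(t) − M_∞ decays as ΔM₀·e^(−t/τ) with ΔM₀ = 655.0 − 1426.1 = −771.1 Gt C.
At t = 14.0 yr, e^(−t/τ) = e^(−1.533) = 0.2158, so ΔM = −166.4 Gt C and M = 1426.1 − 166.4 = 1259.7 Gt C.

1260 Gt C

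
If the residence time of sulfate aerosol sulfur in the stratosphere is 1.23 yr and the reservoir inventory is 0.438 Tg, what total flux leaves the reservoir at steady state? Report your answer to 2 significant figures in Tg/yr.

F = M / τ = 0.438 / 1.23 = 0.3561 Tg/yr.

0.36 Tg/yr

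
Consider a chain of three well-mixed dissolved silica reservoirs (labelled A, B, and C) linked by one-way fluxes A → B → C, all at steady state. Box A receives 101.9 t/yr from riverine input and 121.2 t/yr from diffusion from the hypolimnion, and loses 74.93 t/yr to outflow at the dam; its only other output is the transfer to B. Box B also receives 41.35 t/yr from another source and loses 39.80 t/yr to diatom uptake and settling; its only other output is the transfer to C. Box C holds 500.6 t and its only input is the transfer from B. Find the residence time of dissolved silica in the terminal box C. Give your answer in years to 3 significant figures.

3.34 yr

Box A: F(A→B) = (101.9 + 121.2) − 74.93 = 148.17 t/yr.
Box B: F(B→C) = (148.17 + 41.35) − 39.80 = 149.72 t/yr.
Box C throughput = its input = 149.72 t/yr; τ = 500.6 / 149.72 = 3.344 yr.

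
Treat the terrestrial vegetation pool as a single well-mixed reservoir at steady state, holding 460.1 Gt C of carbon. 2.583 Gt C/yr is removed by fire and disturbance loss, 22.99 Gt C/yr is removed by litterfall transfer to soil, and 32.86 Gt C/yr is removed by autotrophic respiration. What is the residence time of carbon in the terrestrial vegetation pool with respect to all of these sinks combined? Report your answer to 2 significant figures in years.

7.9 yr

Total removal flux = 2.583 + 22.99 + 32.86 = 58.433 Gt C/yr.
τ = M / ΣF_out = 460.1 / 58.433 = 7.874 yr.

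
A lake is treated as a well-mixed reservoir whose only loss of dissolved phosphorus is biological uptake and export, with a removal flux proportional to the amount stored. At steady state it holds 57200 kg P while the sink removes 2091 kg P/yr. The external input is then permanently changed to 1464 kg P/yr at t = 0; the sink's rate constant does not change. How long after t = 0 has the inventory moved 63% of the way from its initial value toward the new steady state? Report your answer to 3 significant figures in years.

τ = M₀/F₀ = 57200/2091 = 27.36 yr.
The remaining gap fraction is e^(−t/τ); 63% covered ⇒ e^(−t/τ) = 0.370.
t = −τ ln(0.370) = 27.36 × 0.9943 = 27.20 yr.

27.2 yr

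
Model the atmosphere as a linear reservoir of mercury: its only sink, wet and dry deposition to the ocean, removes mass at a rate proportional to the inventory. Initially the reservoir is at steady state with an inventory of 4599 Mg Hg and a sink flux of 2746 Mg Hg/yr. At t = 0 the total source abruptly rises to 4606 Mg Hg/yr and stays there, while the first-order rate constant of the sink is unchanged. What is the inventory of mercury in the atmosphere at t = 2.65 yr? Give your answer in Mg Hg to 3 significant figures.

7070 Mg Hg

τ = M₀/F₀ = 4599/2746 = 1.675 yr; rate constant k = 1/τ.
New steady state M_∞ = F₁/k = F₁·τ = 4606 × 1.675 = 7714.1 Mg Hg.
M(t) = M_∞ + (M₀ − M_∞)·e^(−t/τ); t/τ = 2.65/1.675 = 1.582, so e^(−t/τ) = 0.2055.
M(t) = 7714.1 − 3115 × 0.2055 = 7073.9 Mg Hg.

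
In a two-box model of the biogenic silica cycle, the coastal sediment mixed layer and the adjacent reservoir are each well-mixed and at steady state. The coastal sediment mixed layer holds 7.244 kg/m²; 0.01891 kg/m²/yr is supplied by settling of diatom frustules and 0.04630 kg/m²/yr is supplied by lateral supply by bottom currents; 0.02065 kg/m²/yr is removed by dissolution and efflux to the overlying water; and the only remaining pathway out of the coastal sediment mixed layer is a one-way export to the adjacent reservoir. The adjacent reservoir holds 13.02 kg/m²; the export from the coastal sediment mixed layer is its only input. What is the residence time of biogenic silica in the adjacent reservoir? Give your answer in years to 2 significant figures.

290 yr

Balance the coastal sediment mixed layer: ΣF_in = 0.01891 + 0.04630 = 0.065210 kg/m²/yr.
Export to the adjacent reservoir = ΣF_in − (0.02065) = 0.044560 kg/m²/yr.
At steady state the output of the adjacent reservoir equals its input, 0.044560 kg/m²/yr.
τ = M / F = 13.02 / 0.044560 = 292.2 yr.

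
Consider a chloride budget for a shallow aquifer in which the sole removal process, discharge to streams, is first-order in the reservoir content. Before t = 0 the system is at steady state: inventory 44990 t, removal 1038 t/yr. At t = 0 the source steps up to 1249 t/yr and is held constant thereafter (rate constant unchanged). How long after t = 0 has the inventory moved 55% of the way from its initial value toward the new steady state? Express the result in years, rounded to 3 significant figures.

34.6 yr

τ = M₀/F₀ = 44990/1038 = 43.34 yr.
The remaining gap fraction is e^(−t/τ); 55% covered ⇒ e^(−t/τ) = 0.450.
t = −τ ln(0.450) = 43.34 × 0.7985 = 34.61 yr.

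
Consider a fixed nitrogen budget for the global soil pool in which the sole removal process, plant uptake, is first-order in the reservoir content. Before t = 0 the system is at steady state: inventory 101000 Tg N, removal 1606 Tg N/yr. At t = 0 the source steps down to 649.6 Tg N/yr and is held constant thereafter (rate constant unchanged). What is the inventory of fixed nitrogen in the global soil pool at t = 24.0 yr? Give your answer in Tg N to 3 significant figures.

The sink rate constant is k = F₀/M₀ = 1606/101000 = 0.01590 yr⁻¹.
Solving dM/dt = F₁ − kM with M(0) = M₀ gives M(t) = F₁/k + (M₀ − F₁/k)·e^(−kt).
F₁/k = 649.6/0.01590 = 40853 Tg N; kt = 0.01590 × 24.0 = 0.3816, e^(−kt) = 0.6828.
M(24.0) = 40853 + (101000 − 40853) × 0.6828 = 40853 + 41070 = 81918 Tg N.

81900 Tg N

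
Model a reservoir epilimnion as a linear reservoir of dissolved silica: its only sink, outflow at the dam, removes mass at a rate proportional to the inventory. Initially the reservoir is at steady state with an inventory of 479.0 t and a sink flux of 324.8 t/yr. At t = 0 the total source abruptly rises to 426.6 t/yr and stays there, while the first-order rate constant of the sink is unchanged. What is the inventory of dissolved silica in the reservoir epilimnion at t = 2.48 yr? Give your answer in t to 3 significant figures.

601 t

Residence time τ = M₀/F₀ = 1.475 yr. The eventual steady state is M_∞ = M₀·(F₁/F₀) = 479.0 × 426.6/324.8 = 629.13 t.
The anomaly ΔM(t) = M(t) − M_∞ decays as ΔM₀·e^(−t/τ) with ΔM₀ = 479.0 − 629.13 = −150.1 t.
At t = 2.48 yr, e^(−t/τ) = e^(−1.682) = 0.1861, so ΔM = −27.93 t and M = 629.13 − 27.93 = 601.20 t.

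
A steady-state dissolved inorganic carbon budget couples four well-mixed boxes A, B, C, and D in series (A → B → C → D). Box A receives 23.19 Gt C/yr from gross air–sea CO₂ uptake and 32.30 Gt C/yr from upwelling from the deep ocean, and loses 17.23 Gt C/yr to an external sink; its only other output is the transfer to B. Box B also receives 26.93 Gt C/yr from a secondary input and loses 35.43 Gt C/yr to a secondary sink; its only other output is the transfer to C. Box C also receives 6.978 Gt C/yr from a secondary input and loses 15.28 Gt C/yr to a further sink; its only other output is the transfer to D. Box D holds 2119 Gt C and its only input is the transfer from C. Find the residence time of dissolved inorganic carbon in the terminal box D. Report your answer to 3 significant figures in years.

98.8 yr

Box A: F(A→B) = (23.19 + 32.30) − 17.23 = 38.260 Gt C/yr.
Box B: F(B→C) = (38.260 + 26.93) − 35.43 = 29.760 Gt C/yr.
Box C: F(C→D) = (29.760 + 6.978) − 15.28 = 21.458 Gt C/yr.
Box D throughput = its input = 21.458 Gt C/yr; τ = 2119 / 21.458 = 98.75 yr.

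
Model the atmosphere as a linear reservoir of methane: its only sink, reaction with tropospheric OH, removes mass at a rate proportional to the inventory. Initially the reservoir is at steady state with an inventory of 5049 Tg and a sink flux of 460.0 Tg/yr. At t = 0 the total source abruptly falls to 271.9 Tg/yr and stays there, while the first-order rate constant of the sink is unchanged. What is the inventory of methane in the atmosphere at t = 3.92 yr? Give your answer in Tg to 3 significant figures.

τ = M₀/F₀ = 5049/460.0 = 10.98 yr; rate constant k = 1/τ.
New steady state M_∞ = F₁/k = F₁·τ = 271.9 × 10.98 = 2984.4 Tg.
M(t) = M_∞ + (M₀ − M_∞)·e^(−t/τ); t/τ = 3.92/10.98 = 0.3571, so e^(−t/τ) = 0.6997.
M(t) = 2984.4 + 2065 × 0.6997 = 4428.9 Tg.

4430 Tg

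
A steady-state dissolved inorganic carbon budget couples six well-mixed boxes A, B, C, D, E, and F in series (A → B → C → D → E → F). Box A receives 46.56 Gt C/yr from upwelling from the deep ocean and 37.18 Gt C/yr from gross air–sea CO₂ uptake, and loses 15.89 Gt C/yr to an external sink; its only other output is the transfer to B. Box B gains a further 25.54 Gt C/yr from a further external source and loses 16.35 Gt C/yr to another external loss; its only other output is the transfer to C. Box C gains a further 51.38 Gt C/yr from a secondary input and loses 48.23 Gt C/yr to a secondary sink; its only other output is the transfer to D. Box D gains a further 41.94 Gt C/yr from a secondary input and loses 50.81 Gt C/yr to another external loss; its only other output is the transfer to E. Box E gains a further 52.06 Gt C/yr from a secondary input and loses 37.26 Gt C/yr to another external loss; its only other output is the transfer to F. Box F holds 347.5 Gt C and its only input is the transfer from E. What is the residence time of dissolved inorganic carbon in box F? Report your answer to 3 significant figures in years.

4.04 yr

Box A: F(A→B) = (46.56 + 37.18) − 15.89 = 67.850 Gt C/yr.
Box B: F(B→C) = (67.850 + 25.54) − 16.35 = 77.040 Gt C/yr.
Box C: F(C→D) = (77.040 + 51.38) − 48.23 = 80.190 Gt C/yr.
Box D: F(D→E) = (80.190 + 41.94) − 50.81 = 71.320 Gt C/yr.
Box E: F(E→F) = (71.320 + 52.06) − 37.26 = 86.120 Gt C/yr.
Box F throughput = its input = 86.120 Gt C/yr; τ = 347.5 / 86.120 = 4.035 yr.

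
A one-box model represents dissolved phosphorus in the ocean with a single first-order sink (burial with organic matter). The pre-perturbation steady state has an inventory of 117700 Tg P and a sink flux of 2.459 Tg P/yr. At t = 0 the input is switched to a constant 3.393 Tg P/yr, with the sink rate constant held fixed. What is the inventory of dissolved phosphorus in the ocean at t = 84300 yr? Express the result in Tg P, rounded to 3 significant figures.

The sink rate constant is k = F₀/M₀ = 2.459/117700 = 2.089×10^-5 yr⁻¹.
Solving dM/dt = F₁ − kM with M(0) = M₀ gives M(t) = F₁/k + (M₀ − F₁/k)·e^(−kt).
F₁/k = 3.393/2.089×10^-5 = 162410 Tg P; kt = 2.089×10^-5 × 84300 = 1.761, e^(−kt) = 0.1718.
M(84300) = 162410 + (117700 − 162410) × 0.1718 = 162410 − 7682 = 154720 Tg P.

155000 Tg P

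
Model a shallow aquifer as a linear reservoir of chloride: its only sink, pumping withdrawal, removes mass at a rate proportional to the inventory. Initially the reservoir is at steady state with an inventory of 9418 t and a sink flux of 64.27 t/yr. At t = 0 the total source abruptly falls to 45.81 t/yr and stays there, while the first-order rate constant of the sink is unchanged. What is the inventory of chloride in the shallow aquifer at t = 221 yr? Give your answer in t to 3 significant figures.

7310 t

Residence time τ = M₀/F₀ = 146.5 yr. The eventual steady state is M_∞ = M₀·(F₁/F₀) = 9418 × 45.81/64.27 = 6712.9 t.
The anomaly ΔM(t) = M(t) − M_∞ decays as ΔM₀·e^(−t/τ) with ΔM₀ = 9418 − 6712.9 = 2705 t.
At t = 221 yr, e^(−t/τ) = e^(−1.508) = 0.2213, so ΔM = 598.7 t and M = 6712.9 + 598.7 = 7311.6 t.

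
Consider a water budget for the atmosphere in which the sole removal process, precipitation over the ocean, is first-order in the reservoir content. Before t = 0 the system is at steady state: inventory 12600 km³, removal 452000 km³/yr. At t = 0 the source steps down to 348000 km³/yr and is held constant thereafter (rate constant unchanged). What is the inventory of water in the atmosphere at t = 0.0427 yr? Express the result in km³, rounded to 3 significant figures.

10300 km³

Residence time τ = M₀/F₀ = 0.02788 yr. The eventual steady state is M_∞ = M₀·(F₁/F₀) = 12600 × 348000/452000 = 9700.9 km³.
The anomaly ΔM(t) = M(t) − M_∞ decays as ΔM₀·e^(−t/τ) with ΔM₀ = 12600 − 9700.9 = 2899 km³.
At t = 0.0427 yr, e^(−t/τ) = e^(−1.532) = 0.2162, so ΔM = 626.6 km³ and M = 9700.9 + 626.6 = 10328 km³.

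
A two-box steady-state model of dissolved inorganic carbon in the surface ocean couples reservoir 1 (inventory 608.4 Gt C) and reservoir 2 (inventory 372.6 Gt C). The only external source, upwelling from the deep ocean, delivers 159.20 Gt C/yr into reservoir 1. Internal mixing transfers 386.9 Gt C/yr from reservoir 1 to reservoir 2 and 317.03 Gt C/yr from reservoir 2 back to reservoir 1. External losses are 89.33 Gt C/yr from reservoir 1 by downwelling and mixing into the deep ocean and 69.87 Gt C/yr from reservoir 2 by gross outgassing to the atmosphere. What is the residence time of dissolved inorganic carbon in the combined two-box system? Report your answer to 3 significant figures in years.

Treat the two boxes together as one reservoir: the mixing fluxes between them are internal recycling, so τ = ΣM / Σ(external losses).
M_total = 608.4 + 372.6 = 981.00 Gt C.
ΣF_external_out = 89.33 + 69.87 = 159.20 Gt C/yr.
τ = M_total / ΣF_ext = 981.00 / 159.20 = 6.162 yr.

6.16 yr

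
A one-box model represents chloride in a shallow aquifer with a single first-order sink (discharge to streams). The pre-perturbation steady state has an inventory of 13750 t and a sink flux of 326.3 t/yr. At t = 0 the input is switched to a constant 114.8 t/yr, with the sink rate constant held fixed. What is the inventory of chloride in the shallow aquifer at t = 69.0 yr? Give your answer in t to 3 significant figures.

6570 t

τ = M₀/F₀ = 13750/326.3 = 42.14 yr; rate constant k = 1/τ.
New steady state M_∞ = F₁/k = F₁·τ = 114.8 × 42.14 = 4837.6 t.
M(t) = M_∞ + (M₀ − M_∞)·e^(−t/τ); t/τ = 69.0/42.14 = 1.637, so e^(−t/τ) = 0.1945.
M(t) = 4837.6 + 8912 × 0.1945 = 6570.8 t.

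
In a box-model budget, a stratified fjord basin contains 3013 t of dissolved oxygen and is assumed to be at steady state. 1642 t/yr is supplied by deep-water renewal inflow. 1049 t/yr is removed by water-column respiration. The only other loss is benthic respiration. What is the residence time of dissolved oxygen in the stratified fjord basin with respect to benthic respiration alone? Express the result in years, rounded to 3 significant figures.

At steady state ΣF_in = ΣF_out.
ΣF_in = 1642.0 t/yr.
Benthic respiration flux = ΣF_in − (1049) = 1642.0 − 1049 = 593.0 t/yr.
τ = M / F = 3013 / 593.0 = 5.081 yr.

5.08 yr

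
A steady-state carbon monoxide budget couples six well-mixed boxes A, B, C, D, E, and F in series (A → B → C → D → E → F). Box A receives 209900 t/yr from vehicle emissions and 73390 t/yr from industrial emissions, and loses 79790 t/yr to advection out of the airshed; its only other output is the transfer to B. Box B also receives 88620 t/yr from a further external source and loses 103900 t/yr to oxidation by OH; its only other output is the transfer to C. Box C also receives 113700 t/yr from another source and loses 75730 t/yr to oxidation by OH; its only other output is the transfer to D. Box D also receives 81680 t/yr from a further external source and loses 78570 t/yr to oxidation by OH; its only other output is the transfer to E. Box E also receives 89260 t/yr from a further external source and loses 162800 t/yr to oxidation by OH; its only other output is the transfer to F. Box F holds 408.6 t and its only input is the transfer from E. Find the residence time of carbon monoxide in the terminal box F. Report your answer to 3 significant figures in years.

Box A: F(A→B) = (209900 + 73390) − 79790 = 203500 t/yr.
Box B: F(B→C) = (203500 + 88620) − 103900 = 188220 t/yr.
Box C: F(C→D) = (188220 + 113700) − 75730 = 226190 t/yr.
Box D: F(D→E) = (226190 + 81680) − 78570 = 229300 t/yr.
Box E: F(E→F) = (229300 + 89260) − 162800 = 155760 t/yr.
Box F throughput = its input = 155760 t/yr; τ = 408.6 / 155760 = 0.002623 yr.

0.00262 yr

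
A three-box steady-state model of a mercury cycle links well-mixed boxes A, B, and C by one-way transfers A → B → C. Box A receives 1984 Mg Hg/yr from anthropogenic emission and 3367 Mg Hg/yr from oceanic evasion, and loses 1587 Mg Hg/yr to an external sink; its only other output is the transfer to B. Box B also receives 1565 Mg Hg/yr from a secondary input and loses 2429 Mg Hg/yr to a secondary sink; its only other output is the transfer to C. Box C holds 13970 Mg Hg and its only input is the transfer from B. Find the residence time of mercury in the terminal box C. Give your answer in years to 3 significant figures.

4.82 yr

Box A: F(A→B) = (1984 + 3367) − 1587 = 3764.0 Mg Hg/yr.
Box B: F(B→C) = (3764.0 + 1565) − 2429 = 2900.0 Mg Hg/yr.
Box C throughput = its input = 2900.0 Mg Hg/yr; τ = 13970 / 2900.0 = 4.817 yr.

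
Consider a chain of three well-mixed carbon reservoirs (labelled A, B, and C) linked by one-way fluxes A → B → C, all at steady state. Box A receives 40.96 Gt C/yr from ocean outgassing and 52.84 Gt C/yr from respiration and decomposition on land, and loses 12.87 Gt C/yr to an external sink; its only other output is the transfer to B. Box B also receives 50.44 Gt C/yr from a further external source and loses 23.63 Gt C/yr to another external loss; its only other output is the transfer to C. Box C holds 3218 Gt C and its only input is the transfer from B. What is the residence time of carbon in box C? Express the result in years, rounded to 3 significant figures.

29.9 yr

Box A: F(A→B) = (40.96 + 52.84) − 12.87 = 80.930 Gt C/yr.
Box B: F(B→C) = (80.930 + 50.44) − 23.63 = 107.74 Gt C/yr.
Box C throughput = its input = 107.74 Gt C/yr; τ = 3218 / 107.74 = 29.87 yr.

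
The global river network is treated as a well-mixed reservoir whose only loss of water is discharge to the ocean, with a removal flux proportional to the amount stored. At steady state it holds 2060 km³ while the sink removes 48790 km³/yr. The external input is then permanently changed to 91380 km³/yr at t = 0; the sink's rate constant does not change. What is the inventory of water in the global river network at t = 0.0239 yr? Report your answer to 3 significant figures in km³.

Residence time τ = M₀/F₀ = 0.04222 yr. The eventual steady state is M_∞ = M₀·(F₁/F₀) = 2060 × 91380/48790 = 3858.2 km³.
The anomaly ΔM(t) = M(t) − M_∞ decays as ΔM₀·e^(−t/τ) with ΔM₀ = 2060 − 3858.2 = −1798 km³.
At t = 0.0239 yr, e^(−t/τ) = e^(−0.5661) = 0.5678, so ΔM = −1021 km³ and M = 3858.2 − 1021 = 2837.3 km³.

2840 km³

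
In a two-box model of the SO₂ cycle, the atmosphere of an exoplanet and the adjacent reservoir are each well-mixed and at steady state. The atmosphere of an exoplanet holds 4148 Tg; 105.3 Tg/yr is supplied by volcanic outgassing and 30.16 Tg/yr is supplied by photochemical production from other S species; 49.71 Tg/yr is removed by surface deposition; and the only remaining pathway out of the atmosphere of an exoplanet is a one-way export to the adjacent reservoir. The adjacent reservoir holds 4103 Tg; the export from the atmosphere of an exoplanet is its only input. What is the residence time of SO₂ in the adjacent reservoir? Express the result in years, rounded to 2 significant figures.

48 yr

Balance the atmosphere of an exoplanet: ΣF_in = 105.3 + 30.16 = 135.46 Tg/yr.
Export to the adjacent reservoir = ΣF_in − (49.71) = 85.750 Tg/yr.
At steady state the output of the adjacent reservoir equals its input, 85.750 Tg/yr.
τ = M / F = 4103 / 85.750 = 47.85 yr.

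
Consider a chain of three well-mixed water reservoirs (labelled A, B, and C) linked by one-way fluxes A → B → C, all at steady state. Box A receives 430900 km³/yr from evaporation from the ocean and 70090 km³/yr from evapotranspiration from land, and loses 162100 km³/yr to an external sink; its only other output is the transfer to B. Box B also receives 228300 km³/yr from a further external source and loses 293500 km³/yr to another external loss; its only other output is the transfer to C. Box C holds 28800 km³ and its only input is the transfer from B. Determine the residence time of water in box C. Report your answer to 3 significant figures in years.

Box A: F(A→B) = (430900 + 70090) − 162100 = 338890 km³/yr.
Box B: F(B→C) = (338890 + 228300) − 293500 = 273690 km³/yr.
Box C throughput = its input = 273690 km³/yr; τ = 28800 / 273690 = 0.1052 yr.

0.105 yr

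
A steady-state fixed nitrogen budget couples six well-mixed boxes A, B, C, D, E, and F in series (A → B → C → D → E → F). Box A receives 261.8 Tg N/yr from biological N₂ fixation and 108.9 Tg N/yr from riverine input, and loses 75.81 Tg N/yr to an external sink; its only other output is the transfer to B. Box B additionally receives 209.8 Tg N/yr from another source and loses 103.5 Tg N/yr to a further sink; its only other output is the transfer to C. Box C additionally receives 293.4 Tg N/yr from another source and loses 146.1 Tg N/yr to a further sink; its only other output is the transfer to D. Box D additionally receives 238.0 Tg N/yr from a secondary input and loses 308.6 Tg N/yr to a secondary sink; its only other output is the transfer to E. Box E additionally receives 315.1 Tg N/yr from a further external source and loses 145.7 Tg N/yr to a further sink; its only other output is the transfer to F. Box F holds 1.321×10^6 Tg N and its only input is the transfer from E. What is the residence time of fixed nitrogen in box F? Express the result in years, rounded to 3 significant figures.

Box A: F(A→B) = (261.8 + 108.9) − 75.81 = 294.89 Tg N/yr.
Box B: F(B→C) = (294.89 + 209.8) − 103.5 = 401.19 Tg N/yr.
Box C: F(C→D) = (401.19 + 293.4) − 146.1 = 548.49 Tg N/yr.
Box D: F(D→E) = (548.49 + 238.0) − 308.6 = 477.89 Tg N/yr.
Box E: F(E→F) = (477.89 + 315.1) − 145.7 = 647.29 Tg N/yr.
Box F throughput = its input = 647.29 Tg N/yr; τ = 1.321×10^6 / 647.29 = 2041 yr.

2040 yr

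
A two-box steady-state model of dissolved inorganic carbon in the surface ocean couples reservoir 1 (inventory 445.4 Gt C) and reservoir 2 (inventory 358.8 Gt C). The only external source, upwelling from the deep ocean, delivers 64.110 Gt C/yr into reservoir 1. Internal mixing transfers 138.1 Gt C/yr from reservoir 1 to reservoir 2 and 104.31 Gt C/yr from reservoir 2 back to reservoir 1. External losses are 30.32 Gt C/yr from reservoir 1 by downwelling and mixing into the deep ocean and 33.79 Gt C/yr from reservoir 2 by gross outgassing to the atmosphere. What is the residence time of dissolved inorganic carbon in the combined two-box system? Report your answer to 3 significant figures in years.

12.5 yr

For the system as a whole, the A↔B exchange is internal and contributes nothing to the throughput; only the external sinks remove mass.
M_total = 445.4 + 358.8 = 804.20 Gt C.
ΣF_external_out = 30.32 + 33.79 = 64.110 Gt C/yr.
τ = M_total / ΣF_ext = 804.20 / 64.110 = 12.54 yr.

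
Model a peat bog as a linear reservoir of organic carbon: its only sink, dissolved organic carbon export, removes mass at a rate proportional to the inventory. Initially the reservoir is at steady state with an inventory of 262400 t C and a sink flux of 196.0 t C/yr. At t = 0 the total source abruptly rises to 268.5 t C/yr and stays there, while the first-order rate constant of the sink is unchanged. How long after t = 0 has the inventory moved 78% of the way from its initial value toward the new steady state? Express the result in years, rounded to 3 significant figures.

τ = M₀/F₀ = 262400/196.0 = 1339 yr.
The remaining gap fraction is e^(−t/τ); 78% covered ⇒ e^(−t/τ) = 0.220.
t = −τ ln(0.220) = 1339 × 1.514 = 2027 yr.

2030 yr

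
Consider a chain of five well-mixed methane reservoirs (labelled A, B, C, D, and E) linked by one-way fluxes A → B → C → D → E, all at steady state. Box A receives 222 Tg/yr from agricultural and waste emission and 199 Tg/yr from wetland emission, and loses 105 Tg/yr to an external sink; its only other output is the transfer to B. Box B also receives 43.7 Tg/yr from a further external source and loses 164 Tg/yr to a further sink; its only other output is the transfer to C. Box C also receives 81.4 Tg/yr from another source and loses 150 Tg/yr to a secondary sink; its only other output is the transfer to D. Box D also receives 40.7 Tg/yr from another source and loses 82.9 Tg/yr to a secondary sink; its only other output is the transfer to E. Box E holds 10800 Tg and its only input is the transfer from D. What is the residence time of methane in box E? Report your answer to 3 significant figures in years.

127 yr

Box A: F(A→B) = (222 + 199) − 105 = 316.00 Tg/yr.
Box B: F(B→C) = (316.00 + 43.7) − 164 = 195.70 Tg/yr.
Box C: F(C→D) = (195.70 + 81.4) − 150 = 127.10 Tg/yr.
Box D: F(D→E) = (127.10 + 40.7) − 82.9 = 84.900 Tg/yr.
Box E throughput = its input = 84.900 Tg/yr; τ = 10800 / 84.900 = 127.2 yr.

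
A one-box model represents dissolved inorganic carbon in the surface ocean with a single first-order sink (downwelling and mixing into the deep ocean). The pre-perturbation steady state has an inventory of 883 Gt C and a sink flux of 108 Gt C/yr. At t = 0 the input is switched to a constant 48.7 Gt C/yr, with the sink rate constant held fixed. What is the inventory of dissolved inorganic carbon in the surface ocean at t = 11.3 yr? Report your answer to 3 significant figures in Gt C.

520 Gt C

Residence time τ = M₀/F₀ = 8.176 yr. The eventual steady state is M_∞ = M₀·(F₁/F₀) = 883 × 48.7/108 = 398.17 Gt C.
The anomaly ΔM(t) = M(t) − M_∞ decays as ΔM₀·e^(−t/τ) with ΔM₀ = 883 − 398.17 = 484.8 Gt C.
At t = 11.3 yr, e^(−t/τ) = e^(−1.382) = 0.2510, so ΔM = 121.7 Gt C and M = 398.17 + 121.7 = 519.88 Gt C.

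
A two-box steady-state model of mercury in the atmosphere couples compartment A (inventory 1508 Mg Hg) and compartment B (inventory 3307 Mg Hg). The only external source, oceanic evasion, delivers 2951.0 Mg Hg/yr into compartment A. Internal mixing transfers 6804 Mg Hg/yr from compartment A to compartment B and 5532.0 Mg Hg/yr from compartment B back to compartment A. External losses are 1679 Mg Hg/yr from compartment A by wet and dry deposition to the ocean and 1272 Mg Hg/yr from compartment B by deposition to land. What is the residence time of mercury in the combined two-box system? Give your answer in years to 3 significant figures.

1.63 yr

For the system as a whole, the A↔B exchange is internal and contributes nothing to the throughput; only the external sinks remove mass.
M_total = 1508 + 3307 = 4815.0 Mg Hg.
ΣF_external_out = 1679 + 1272 = 2951.0 Mg Hg/yr.
τ = M_total / ΣF_ext = 4815.0 / 2951.0 = 1.632 yr.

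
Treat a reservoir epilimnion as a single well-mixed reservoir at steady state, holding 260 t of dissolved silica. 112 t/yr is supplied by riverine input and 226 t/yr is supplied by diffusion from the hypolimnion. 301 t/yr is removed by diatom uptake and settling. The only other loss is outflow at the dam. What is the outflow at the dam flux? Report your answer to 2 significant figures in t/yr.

37 t/yr

At steady state ΣF_in = ΣF_out.
ΣF_in = 112 + 226 = 338.00 t/yr.
Outflow at the dam flux = ΣF_in − (301) = 338.00 − 301.0 = 37.00 t/yr.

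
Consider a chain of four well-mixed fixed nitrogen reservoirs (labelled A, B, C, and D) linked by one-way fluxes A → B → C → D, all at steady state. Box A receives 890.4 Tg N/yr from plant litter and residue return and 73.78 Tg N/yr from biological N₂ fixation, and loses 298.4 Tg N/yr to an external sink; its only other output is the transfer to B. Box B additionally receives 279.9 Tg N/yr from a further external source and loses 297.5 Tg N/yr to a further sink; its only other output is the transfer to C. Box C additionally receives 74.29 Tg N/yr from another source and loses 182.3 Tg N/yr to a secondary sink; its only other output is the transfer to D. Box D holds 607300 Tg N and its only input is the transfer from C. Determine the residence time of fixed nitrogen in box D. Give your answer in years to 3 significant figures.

1120 yr

Box A: F(A→B) = (890.4 + 73.78) − 298.4 = 665.78 Tg N/yr.
Box B: F(B→C) = (665.78 + 279.9) − 297.5 = 648.18 Tg N/yr.
Box C: F(C→D) = (648.18 + 74.29) − 182.3 = 540.17 Tg N/yr.
Box D throughput = its input = 540.17 Tg N/yr; τ = 607300 / 540.17 = 1124 yr.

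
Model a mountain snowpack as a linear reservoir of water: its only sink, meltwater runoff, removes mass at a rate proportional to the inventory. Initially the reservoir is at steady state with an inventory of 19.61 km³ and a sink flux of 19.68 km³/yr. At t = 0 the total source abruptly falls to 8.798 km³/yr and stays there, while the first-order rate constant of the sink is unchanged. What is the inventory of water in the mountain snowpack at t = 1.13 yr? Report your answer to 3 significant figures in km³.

12.3 km³

The sink rate constant is k = F₀/M₀ = 19.68/19.61 = 1.004 yr⁻¹.
Solving dM/dt = F₁ − kM with M(0) = M₀ gives M(t) = F₁/k + (M₀ − F₁/k)·e^(−kt).
F₁/k = 8.798/1.004 = 8.7667 km³; kt = 1.004 × 1.13 = 1.134, e^(−kt) = 0.3217.
M(1.13) = 8.7667 + (19.61 − 8.7667) × 0.3217 = 8.7667 + 3.489 = 12.255 km³.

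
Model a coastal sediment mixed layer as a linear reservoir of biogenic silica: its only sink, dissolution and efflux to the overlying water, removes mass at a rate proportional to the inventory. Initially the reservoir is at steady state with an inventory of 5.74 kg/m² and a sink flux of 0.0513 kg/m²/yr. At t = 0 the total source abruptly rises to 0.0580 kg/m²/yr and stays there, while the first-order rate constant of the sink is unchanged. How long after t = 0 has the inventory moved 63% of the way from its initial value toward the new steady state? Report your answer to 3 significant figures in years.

111 yr

τ = M₀/F₀ = 5.74/0.0513 = 111.9 yr.
The remaining gap fraction is e^(−t/τ); 63% covered ⇒ e^(−t/τ) = 0.370.
t = −τ ln(0.370) = 111.9 × 0.9943 = 111.2 yr.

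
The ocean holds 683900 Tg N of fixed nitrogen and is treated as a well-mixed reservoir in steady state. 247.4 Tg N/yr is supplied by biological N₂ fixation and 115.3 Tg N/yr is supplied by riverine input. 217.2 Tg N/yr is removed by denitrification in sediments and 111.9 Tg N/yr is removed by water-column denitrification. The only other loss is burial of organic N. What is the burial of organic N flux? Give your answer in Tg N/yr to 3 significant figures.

33.6 Tg N/yr

At steady state ΣF_in = ΣF_out.
ΣF_in = 247.4 + 115.3 = 362.70 Tg N/yr.
Burial of organic N flux = ΣF_in − (217.2 + 111.9) = 362.70 − 329.1 = 33.60 Tg N/yr.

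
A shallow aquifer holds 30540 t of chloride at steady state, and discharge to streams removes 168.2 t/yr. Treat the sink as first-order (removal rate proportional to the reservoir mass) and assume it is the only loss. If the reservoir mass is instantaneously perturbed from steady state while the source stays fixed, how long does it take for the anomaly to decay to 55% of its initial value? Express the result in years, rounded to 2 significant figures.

For a linear reservoir the anomaly decays as exp(−t/τ) with τ = M/F = 30540/168.2 = 181.6 yr.
exp(−t/τ) = 0.55 ⇒ t = −τ ln(0.55) = 181.6 × 0.5978 = 108.5 yr.

110 yr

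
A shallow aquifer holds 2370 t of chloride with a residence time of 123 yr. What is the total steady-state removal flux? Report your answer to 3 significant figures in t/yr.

F = M / τ = 2370 / 123 = 19.27 t/yr.

19.3 t/yr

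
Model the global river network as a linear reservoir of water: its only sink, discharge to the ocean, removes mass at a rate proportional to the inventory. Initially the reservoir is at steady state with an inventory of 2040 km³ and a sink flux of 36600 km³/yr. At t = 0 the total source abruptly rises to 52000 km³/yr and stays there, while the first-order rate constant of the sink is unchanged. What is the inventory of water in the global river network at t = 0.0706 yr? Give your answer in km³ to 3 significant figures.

The sink rate constant is k = F₀/M₀ = 36600/2040 = 17.94 yr⁻¹.
Solving dM/dt = F₁ − kM with M(0) = M₀ gives M(t) = F₁/k + (M₀ − F₁/k)·e^(−kt).
F₁/k = 52000/17.94 = 2898.4 km³; kt = 17.94 × 0.0706 = 1.267, e^(−kt) = 0.2818.
M(0.0706) = 2898.4 + (2040 − 2898.4) × 0.2818 = 2898.4 − 241.9 = 2656.5 km³.

2660 km³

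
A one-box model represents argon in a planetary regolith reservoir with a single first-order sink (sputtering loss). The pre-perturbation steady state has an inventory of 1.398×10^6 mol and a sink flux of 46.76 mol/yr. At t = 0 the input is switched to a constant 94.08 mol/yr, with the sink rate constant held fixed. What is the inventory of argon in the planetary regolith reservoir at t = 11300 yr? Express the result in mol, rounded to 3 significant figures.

1.84×10^6 mol

Residence time τ = M₀/F₀ = 29900 yr. The eventual steady state is M_∞ = M₀·(F₁/F₀) = 1.398×10^6 × 94.08/46.76 = 2.8127×10^6 mol.
The anomaly ΔM(t) = M(t) − M_∞ decays as ΔM₀·e^(−t/τ) with ΔM₀ = 1.398×10^6 − 2.8127×10^6 = −1.415×10^6 mol.
At t = 11300 yr, e^(−t/τ) = e^(−0.3780) = 0.6853, so ΔM = −969500 mol and M = 2.8127×10^6 − 969500 = 1.8433×10^6 mol.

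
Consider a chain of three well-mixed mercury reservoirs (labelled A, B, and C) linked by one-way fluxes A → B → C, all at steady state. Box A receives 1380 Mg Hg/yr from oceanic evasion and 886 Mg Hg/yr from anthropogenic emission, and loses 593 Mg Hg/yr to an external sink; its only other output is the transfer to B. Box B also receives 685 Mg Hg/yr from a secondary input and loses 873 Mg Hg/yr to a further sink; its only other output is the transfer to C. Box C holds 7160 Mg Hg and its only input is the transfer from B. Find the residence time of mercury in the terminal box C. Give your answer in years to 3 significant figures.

4.82 yr

Box A: F(A→B) = (1380 + 886) − 593 = 1673.0 Mg Hg/yr.
Box B: F(B→C) = (1673.0 + 685) − 873 = 1485.0 Mg Hg/yr.
Box C throughput = its input = 1485.0 Mg Hg/yr; τ = 7160 / 1485.0 = 4.822 yr.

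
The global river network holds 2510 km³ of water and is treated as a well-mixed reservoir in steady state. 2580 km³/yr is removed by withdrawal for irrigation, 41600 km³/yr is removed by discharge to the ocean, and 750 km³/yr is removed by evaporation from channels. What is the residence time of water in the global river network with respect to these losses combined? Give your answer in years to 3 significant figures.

0.0559 yr

Total removal = 2580 + 41600 + 750.0 = 44930 km³/yr.
τ = M / ΣF_out = 2510 / 44930 = 0.05586 yr.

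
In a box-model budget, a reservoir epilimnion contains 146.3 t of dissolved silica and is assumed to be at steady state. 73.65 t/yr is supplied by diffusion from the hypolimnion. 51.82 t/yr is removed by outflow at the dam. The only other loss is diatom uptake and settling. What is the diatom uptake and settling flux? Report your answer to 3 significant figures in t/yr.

21.8 t/yr

At steady state ΣF_in = ΣF_out.
ΣF_in = 73.650 t/yr.
Diatom uptake and settling flux = ΣF_in − (51.82) = 73.650 − 51.82 = 21.83 t/yr.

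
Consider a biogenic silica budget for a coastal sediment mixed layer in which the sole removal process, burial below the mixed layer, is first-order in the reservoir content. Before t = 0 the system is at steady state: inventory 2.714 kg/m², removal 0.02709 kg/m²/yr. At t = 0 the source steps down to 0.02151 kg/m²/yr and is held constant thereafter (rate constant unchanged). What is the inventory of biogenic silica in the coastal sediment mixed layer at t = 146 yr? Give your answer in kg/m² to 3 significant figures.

2.29 kg/m²

τ = M₀/F₀ = 2.714/0.02709 = 100.2 yr; rate constant k = 1/τ.
New steady state M_∞ = F₁/k = F₁·τ = 0.02151 × 100.2 = 2.1550 kg/m².
M(t) = M_∞ + (M₀ − M_∞)·e^(−t/τ); t/τ = 146/100.2 = 1.457, so e^(−t/τ) = 0.2329.
M(t) = 2.1550 + 0.5590 × 0.2329 = 2.2851 kg/m².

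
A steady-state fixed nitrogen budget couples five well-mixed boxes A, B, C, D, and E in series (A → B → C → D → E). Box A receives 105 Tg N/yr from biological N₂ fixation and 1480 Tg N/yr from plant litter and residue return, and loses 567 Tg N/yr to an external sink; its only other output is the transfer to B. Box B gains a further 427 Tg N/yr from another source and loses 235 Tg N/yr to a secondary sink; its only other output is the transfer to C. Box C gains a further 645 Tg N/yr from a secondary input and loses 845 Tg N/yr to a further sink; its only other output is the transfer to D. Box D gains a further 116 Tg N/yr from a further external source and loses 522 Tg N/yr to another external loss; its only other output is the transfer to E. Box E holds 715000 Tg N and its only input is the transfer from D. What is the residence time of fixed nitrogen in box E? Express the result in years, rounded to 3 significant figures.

Box A: F(A→B) = (105 + 1480) − 567 = 1018.0 Tg N/yr.
Box B: F(B→C) = (1018.0 + 427) − 235 = 1210.0 Tg N/yr.
Box C: F(C→D) = (1210.0 + 645) − 845 = 1010.0 Tg N/yr.
Box D: F(D→E) = (1010.0 + 116) − 522 = 604.00 Tg N/yr.
Box E throughput = its input = 604.00 Tg N/yr; τ = 715000 / 604.00 = 1184 yr.

1180 yr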